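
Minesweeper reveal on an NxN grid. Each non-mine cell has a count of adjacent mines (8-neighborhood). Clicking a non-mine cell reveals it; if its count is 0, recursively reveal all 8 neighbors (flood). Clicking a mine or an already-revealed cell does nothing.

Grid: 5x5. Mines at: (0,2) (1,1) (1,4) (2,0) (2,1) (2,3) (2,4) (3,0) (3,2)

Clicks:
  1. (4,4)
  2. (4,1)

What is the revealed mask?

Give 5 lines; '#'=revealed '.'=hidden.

Answer: .....
.....
.....
...##
.#.##

Derivation:
Click 1 (4,4) count=0: revealed 4 new [(3,3) (3,4) (4,3) (4,4)] -> total=4
Click 2 (4,1) count=2: revealed 1 new [(4,1)] -> total=5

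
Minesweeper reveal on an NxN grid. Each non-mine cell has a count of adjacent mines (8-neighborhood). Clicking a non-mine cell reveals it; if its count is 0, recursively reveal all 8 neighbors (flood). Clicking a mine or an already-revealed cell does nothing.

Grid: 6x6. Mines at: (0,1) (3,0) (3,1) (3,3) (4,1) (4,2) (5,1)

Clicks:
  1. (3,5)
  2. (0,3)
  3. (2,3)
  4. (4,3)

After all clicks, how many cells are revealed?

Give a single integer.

Click 1 (3,5) count=0: revealed 20 new [(0,2) (0,3) (0,4) (0,5) (1,2) (1,3) (1,4) (1,5) (2,2) (2,3) (2,4) (2,5) (3,4) (3,5) (4,3) (4,4) (4,5) (5,3) (5,4) (5,5)] -> total=20
Click 2 (0,3) count=0: revealed 0 new [(none)] -> total=20
Click 3 (2,3) count=1: revealed 0 new [(none)] -> total=20
Click 4 (4,3) count=2: revealed 0 new [(none)] -> total=20

Answer: 20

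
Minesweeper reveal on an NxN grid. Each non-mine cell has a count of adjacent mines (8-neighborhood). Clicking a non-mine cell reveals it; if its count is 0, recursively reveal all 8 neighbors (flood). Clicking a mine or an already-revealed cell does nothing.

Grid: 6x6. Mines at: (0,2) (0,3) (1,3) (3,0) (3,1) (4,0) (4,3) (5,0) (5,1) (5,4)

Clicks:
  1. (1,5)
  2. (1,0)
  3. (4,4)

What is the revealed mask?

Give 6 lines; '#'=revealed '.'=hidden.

Answer: ##..##
##..##
##..##
....##
....##
......

Derivation:
Click 1 (1,5) count=0: revealed 10 new [(0,4) (0,5) (1,4) (1,5) (2,4) (2,5) (3,4) (3,5) (4,4) (4,5)] -> total=10
Click 2 (1,0) count=0: revealed 6 new [(0,0) (0,1) (1,0) (1,1) (2,0) (2,1)] -> total=16
Click 3 (4,4) count=2: revealed 0 new [(none)] -> total=16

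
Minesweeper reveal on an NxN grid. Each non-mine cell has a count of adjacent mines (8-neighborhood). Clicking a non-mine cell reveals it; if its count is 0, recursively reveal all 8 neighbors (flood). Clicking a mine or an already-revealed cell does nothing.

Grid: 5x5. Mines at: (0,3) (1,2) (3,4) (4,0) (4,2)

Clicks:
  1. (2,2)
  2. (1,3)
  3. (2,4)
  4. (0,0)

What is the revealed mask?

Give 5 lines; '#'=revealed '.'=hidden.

Click 1 (2,2) count=1: revealed 1 new [(2,2)] -> total=1
Click 2 (1,3) count=2: revealed 1 new [(1,3)] -> total=2
Click 3 (2,4) count=1: revealed 1 new [(2,4)] -> total=3
Click 4 (0,0) count=0: revealed 8 new [(0,0) (0,1) (1,0) (1,1) (2,0) (2,1) (3,0) (3,1)] -> total=11

Answer: ##...
##.#.
###.#
##...
.....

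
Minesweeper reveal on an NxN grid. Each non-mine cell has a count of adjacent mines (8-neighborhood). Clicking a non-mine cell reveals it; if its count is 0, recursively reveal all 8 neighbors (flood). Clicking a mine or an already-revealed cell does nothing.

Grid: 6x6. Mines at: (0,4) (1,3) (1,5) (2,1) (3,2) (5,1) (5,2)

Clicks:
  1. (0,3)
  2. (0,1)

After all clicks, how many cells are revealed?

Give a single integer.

Click 1 (0,3) count=2: revealed 1 new [(0,3)] -> total=1
Click 2 (0,1) count=0: revealed 6 new [(0,0) (0,1) (0,2) (1,0) (1,1) (1,2)] -> total=7

Answer: 7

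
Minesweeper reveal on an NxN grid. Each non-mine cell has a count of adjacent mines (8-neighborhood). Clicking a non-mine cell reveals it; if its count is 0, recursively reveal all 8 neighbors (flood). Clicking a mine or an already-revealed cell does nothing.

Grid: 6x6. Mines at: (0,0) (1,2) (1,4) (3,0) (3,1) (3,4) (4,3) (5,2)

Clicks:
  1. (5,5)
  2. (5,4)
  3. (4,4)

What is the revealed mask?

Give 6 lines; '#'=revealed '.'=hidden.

Click 1 (5,5) count=0: revealed 4 new [(4,4) (4,5) (5,4) (5,5)] -> total=4
Click 2 (5,4) count=1: revealed 0 new [(none)] -> total=4
Click 3 (4,4) count=2: revealed 0 new [(none)] -> total=4

Answer: ......
......
......
......
....##
....##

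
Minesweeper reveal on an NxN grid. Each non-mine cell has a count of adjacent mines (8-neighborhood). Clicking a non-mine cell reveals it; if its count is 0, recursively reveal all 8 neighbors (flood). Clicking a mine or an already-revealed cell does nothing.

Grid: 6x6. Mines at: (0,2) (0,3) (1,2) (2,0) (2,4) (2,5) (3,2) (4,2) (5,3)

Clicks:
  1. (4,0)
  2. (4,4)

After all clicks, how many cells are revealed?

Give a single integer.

Click 1 (4,0) count=0: revealed 6 new [(3,0) (3,1) (4,0) (4,1) (5,0) (5,1)] -> total=6
Click 2 (4,4) count=1: revealed 1 new [(4,4)] -> total=7

Answer: 7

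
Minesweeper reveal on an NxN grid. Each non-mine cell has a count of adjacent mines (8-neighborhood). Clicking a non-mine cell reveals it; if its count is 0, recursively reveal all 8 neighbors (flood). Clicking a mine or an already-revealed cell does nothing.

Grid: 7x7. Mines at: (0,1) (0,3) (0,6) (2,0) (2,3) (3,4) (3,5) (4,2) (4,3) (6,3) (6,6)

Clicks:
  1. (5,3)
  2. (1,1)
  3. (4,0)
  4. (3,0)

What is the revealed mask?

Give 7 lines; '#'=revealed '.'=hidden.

Answer: .......
.#.....
.......
##.....
##.....
####...
###....

Derivation:
Click 1 (5,3) count=3: revealed 1 new [(5,3)] -> total=1
Click 2 (1,1) count=2: revealed 1 new [(1,1)] -> total=2
Click 3 (4,0) count=0: revealed 10 new [(3,0) (3,1) (4,0) (4,1) (5,0) (5,1) (5,2) (6,0) (6,1) (6,2)] -> total=12
Click 4 (3,0) count=1: revealed 0 new [(none)] -> total=12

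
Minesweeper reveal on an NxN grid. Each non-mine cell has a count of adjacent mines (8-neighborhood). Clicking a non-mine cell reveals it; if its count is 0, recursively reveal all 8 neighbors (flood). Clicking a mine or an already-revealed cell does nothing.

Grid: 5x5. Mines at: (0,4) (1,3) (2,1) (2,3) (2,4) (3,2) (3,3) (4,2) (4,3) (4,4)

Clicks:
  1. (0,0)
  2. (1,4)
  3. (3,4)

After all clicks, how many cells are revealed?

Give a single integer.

Click 1 (0,0) count=0: revealed 6 new [(0,0) (0,1) (0,2) (1,0) (1,1) (1,2)] -> total=6
Click 2 (1,4) count=4: revealed 1 new [(1,4)] -> total=7
Click 3 (3,4) count=5: revealed 1 new [(3,4)] -> total=8

Answer: 8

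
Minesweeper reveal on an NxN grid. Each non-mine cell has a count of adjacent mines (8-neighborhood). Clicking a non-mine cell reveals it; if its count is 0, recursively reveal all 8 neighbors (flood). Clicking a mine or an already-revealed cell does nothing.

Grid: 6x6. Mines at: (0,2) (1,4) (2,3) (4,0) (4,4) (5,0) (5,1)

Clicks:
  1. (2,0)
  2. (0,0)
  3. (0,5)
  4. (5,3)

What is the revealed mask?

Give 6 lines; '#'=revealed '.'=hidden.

Click 1 (2,0) count=0: revealed 11 new [(0,0) (0,1) (1,0) (1,1) (1,2) (2,0) (2,1) (2,2) (3,0) (3,1) (3,2)] -> total=11
Click 2 (0,0) count=0: revealed 0 new [(none)] -> total=11
Click 3 (0,5) count=1: revealed 1 new [(0,5)] -> total=12
Click 4 (5,3) count=1: revealed 1 new [(5,3)] -> total=13

Answer: ##...#
###...
###...
###...
......
...#..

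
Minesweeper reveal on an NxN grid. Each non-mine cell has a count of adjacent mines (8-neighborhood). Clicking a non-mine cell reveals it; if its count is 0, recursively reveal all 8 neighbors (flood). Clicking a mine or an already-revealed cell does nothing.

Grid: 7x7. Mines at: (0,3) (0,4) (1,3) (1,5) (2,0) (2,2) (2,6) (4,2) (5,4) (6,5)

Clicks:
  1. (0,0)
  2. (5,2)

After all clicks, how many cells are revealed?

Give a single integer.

Click 1 (0,0) count=0: revealed 6 new [(0,0) (0,1) (0,2) (1,0) (1,1) (1,2)] -> total=6
Click 2 (5,2) count=1: revealed 1 new [(5,2)] -> total=7

Answer: 7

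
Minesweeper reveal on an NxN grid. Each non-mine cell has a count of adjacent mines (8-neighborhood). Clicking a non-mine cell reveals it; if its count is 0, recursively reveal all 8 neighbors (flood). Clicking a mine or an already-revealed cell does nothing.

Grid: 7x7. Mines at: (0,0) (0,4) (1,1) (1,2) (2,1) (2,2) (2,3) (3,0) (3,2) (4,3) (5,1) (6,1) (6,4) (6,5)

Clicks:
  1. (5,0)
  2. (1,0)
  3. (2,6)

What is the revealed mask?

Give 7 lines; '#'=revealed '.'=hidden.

Answer: .....##
#...###
....###
....###
....###
#...###
.......

Derivation:
Click 1 (5,0) count=2: revealed 1 new [(5,0)] -> total=1
Click 2 (1,0) count=3: revealed 1 new [(1,0)] -> total=2
Click 3 (2,6) count=0: revealed 17 new [(0,5) (0,6) (1,4) (1,5) (1,6) (2,4) (2,5) (2,6) (3,4) (3,5) (3,6) (4,4) (4,5) (4,6) (5,4) (5,5) (5,6)] -> total=19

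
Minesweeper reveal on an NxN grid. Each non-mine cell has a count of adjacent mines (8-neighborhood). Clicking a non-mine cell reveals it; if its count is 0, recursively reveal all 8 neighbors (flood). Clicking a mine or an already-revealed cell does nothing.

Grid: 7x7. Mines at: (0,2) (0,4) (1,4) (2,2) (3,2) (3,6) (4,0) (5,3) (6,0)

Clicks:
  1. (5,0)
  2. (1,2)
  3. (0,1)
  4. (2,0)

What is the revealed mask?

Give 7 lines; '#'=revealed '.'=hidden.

Answer: ##.....
###....
##.....
##.....
.......
#......
.......

Derivation:
Click 1 (5,0) count=2: revealed 1 new [(5,0)] -> total=1
Click 2 (1,2) count=2: revealed 1 new [(1,2)] -> total=2
Click 3 (0,1) count=1: revealed 1 new [(0,1)] -> total=3
Click 4 (2,0) count=0: revealed 7 new [(0,0) (1,0) (1,1) (2,0) (2,1) (3,0) (3,1)] -> total=10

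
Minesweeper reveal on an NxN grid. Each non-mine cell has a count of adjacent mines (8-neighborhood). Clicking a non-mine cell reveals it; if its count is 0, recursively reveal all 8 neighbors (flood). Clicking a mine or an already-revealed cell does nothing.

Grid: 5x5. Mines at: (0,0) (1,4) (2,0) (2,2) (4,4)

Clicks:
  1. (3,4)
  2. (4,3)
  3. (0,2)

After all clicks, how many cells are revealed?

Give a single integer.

Answer: 8

Derivation:
Click 1 (3,4) count=1: revealed 1 new [(3,4)] -> total=1
Click 2 (4,3) count=1: revealed 1 new [(4,3)] -> total=2
Click 3 (0,2) count=0: revealed 6 new [(0,1) (0,2) (0,3) (1,1) (1,2) (1,3)] -> total=8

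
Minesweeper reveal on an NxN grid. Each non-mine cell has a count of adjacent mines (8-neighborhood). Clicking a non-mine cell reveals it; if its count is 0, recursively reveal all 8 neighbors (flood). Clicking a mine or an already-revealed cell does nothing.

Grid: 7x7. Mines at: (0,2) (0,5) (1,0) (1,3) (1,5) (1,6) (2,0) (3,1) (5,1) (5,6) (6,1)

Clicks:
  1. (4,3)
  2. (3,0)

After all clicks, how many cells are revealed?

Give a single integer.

Click 1 (4,3) count=0: revealed 23 new [(2,2) (2,3) (2,4) (2,5) (2,6) (3,2) (3,3) (3,4) (3,5) (3,6) (4,2) (4,3) (4,4) (4,5) (4,6) (5,2) (5,3) (5,4) (5,5) (6,2) (6,3) (6,4) (6,5)] -> total=23
Click 2 (3,0) count=2: revealed 1 new [(3,0)] -> total=24

Answer: 24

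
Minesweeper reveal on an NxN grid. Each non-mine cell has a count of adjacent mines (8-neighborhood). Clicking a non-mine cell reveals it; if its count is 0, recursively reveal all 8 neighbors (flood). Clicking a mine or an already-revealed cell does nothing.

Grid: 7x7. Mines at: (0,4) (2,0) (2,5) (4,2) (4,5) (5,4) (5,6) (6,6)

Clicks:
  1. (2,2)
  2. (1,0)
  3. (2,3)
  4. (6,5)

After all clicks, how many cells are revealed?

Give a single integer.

Answer: 18

Derivation:
Click 1 (2,2) count=0: revealed 17 new [(0,0) (0,1) (0,2) (0,3) (1,0) (1,1) (1,2) (1,3) (1,4) (2,1) (2,2) (2,3) (2,4) (3,1) (3,2) (3,3) (3,4)] -> total=17
Click 2 (1,0) count=1: revealed 0 new [(none)] -> total=17
Click 3 (2,3) count=0: revealed 0 new [(none)] -> total=17
Click 4 (6,5) count=3: revealed 1 new [(6,5)] -> total=18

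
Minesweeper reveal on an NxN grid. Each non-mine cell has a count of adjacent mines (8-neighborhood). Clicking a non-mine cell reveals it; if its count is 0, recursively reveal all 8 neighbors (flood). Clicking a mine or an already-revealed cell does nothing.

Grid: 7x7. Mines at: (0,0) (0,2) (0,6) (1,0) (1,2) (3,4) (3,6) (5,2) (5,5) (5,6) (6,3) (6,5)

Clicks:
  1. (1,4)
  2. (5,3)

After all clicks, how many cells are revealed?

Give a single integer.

Answer: 10

Derivation:
Click 1 (1,4) count=0: revealed 9 new [(0,3) (0,4) (0,5) (1,3) (1,4) (1,5) (2,3) (2,4) (2,5)] -> total=9
Click 2 (5,3) count=2: revealed 1 new [(5,3)] -> total=10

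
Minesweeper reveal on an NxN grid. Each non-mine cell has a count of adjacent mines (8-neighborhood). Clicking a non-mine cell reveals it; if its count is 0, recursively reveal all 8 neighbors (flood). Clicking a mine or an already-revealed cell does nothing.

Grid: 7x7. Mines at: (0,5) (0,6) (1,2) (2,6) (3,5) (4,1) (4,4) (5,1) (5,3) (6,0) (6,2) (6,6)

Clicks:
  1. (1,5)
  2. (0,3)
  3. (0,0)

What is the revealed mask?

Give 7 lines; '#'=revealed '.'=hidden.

Answer: ##.#...
##...#.
##.....
##.....
.......
.......
.......

Derivation:
Click 1 (1,5) count=3: revealed 1 new [(1,5)] -> total=1
Click 2 (0,3) count=1: revealed 1 new [(0,3)] -> total=2
Click 3 (0,0) count=0: revealed 8 new [(0,0) (0,1) (1,0) (1,1) (2,0) (2,1) (3,0) (3,1)] -> total=10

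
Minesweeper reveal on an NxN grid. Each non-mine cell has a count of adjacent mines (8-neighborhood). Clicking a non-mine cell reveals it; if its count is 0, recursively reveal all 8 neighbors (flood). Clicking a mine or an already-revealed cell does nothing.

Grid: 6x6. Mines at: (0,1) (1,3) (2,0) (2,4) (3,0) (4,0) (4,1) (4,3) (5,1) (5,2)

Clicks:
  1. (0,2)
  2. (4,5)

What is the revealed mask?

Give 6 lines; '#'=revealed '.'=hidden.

Click 1 (0,2) count=2: revealed 1 new [(0,2)] -> total=1
Click 2 (4,5) count=0: revealed 6 new [(3,4) (3,5) (4,4) (4,5) (5,4) (5,5)] -> total=7

Answer: ..#...
......
......
....##
....##
....##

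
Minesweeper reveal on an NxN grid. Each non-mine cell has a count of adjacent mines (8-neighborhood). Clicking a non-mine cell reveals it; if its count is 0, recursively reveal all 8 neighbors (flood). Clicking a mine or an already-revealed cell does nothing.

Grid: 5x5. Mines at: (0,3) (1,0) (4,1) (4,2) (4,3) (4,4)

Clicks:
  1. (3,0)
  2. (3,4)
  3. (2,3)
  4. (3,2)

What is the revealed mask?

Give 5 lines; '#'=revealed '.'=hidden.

Answer: .....
.####
.####
#####
.....

Derivation:
Click 1 (3,0) count=1: revealed 1 new [(3,0)] -> total=1
Click 2 (3,4) count=2: revealed 1 new [(3,4)] -> total=2
Click 3 (2,3) count=0: revealed 11 new [(1,1) (1,2) (1,3) (1,4) (2,1) (2,2) (2,3) (2,4) (3,1) (3,2) (3,3)] -> total=13
Click 4 (3,2) count=3: revealed 0 new [(none)] -> total=13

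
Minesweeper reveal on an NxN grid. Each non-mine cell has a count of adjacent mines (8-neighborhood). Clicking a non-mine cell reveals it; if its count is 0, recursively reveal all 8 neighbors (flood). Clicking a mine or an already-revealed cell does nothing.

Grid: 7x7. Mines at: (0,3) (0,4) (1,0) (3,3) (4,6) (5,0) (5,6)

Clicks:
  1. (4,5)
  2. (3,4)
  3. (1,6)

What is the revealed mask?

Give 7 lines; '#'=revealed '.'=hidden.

Answer: .....##
....###
....###
....###
.....#.
.......
.......

Derivation:
Click 1 (4,5) count=2: revealed 1 new [(4,5)] -> total=1
Click 2 (3,4) count=1: revealed 1 new [(3,4)] -> total=2
Click 3 (1,6) count=0: revealed 10 new [(0,5) (0,6) (1,4) (1,5) (1,6) (2,4) (2,5) (2,6) (3,5) (3,6)] -> total=12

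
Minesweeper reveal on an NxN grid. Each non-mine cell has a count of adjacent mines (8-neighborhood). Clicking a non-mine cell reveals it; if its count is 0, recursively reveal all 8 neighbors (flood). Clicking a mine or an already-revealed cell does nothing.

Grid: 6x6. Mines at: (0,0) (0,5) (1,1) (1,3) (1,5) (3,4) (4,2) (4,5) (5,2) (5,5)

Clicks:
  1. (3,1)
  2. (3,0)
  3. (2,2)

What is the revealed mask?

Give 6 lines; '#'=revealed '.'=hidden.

Click 1 (3,1) count=1: revealed 1 new [(3,1)] -> total=1
Click 2 (3,0) count=0: revealed 7 new [(2,0) (2,1) (3,0) (4,0) (4,1) (5,0) (5,1)] -> total=8
Click 3 (2,2) count=2: revealed 1 new [(2,2)] -> total=9

Answer: ......
......
###...
##....
##....
##....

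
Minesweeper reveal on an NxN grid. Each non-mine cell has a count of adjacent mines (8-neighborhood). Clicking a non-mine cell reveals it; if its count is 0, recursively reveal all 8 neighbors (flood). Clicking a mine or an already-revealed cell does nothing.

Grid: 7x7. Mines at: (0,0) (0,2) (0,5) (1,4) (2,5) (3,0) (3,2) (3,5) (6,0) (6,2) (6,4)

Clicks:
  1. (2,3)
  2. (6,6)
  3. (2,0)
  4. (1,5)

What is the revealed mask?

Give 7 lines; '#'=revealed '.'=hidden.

Answer: .......
.....#.
#..#...
.......
.....##
.....##
.....##

Derivation:
Click 1 (2,3) count=2: revealed 1 new [(2,3)] -> total=1
Click 2 (6,6) count=0: revealed 6 new [(4,5) (4,6) (5,5) (5,6) (6,5) (6,6)] -> total=7
Click 3 (2,0) count=1: revealed 1 new [(2,0)] -> total=8
Click 4 (1,5) count=3: revealed 1 new [(1,5)] -> total=9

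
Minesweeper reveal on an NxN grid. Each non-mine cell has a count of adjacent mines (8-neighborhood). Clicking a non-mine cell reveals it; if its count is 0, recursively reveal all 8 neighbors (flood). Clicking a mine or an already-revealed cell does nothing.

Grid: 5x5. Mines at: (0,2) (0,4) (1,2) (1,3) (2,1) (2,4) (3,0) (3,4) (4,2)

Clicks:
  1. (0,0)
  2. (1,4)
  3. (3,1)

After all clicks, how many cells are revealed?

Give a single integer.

Answer: 6

Derivation:
Click 1 (0,0) count=0: revealed 4 new [(0,0) (0,1) (1,0) (1,1)] -> total=4
Click 2 (1,4) count=3: revealed 1 new [(1,4)] -> total=5
Click 3 (3,1) count=3: revealed 1 new [(3,1)] -> total=6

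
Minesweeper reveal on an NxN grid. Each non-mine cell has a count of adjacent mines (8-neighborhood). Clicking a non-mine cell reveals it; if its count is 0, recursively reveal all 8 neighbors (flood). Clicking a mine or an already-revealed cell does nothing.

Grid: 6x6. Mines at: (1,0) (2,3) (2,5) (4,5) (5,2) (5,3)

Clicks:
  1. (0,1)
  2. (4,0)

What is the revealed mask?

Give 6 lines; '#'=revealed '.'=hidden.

Click 1 (0,1) count=1: revealed 1 new [(0,1)] -> total=1
Click 2 (4,0) count=0: revealed 11 new [(2,0) (2,1) (2,2) (3,0) (3,1) (3,2) (4,0) (4,1) (4,2) (5,0) (5,1)] -> total=12

Answer: .#....
......
###...
###...
###...
##....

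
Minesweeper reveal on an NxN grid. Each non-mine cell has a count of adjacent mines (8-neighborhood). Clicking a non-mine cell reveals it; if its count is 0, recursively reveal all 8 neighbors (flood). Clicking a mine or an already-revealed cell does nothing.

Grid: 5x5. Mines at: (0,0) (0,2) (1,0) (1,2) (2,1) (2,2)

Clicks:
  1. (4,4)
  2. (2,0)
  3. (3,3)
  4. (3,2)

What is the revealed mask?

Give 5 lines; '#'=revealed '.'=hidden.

Answer: ...##
...##
#..##
#####
#####

Derivation:
Click 1 (4,4) count=0: revealed 16 new [(0,3) (0,4) (1,3) (1,4) (2,3) (2,4) (3,0) (3,1) (3,2) (3,3) (3,4) (4,0) (4,1) (4,2) (4,3) (4,4)] -> total=16
Click 2 (2,0) count=2: revealed 1 new [(2,0)] -> total=17
Click 3 (3,3) count=1: revealed 0 new [(none)] -> total=17
Click 4 (3,2) count=2: revealed 0 new [(none)] -> total=17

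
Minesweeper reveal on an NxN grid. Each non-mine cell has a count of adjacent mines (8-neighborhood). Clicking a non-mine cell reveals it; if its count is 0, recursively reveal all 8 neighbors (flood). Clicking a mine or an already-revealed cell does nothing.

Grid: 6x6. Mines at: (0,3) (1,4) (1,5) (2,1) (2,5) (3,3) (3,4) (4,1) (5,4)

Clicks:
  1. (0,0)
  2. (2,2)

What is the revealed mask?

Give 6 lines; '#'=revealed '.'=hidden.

Click 1 (0,0) count=0: revealed 6 new [(0,0) (0,1) (0,2) (1,0) (1,1) (1,2)] -> total=6
Click 2 (2,2) count=2: revealed 1 new [(2,2)] -> total=7

Answer: ###...
###...
..#...
......
......
......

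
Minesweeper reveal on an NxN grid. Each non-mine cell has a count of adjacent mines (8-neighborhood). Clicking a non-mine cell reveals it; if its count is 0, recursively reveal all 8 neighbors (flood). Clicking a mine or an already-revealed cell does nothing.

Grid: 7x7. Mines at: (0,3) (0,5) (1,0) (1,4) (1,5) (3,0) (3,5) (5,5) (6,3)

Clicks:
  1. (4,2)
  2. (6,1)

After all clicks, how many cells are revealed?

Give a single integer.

Answer: 24

Derivation:
Click 1 (4,2) count=0: revealed 24 new [(1,1) (1,2) (1,3) (2,1) (2,2) (2,3) (2,4) (3,1) (3,2) (3,3) (3,4) (4,0) (4,1) (4,2) (4,3) (4,4) (5,0) (5,1) (5,2) (5,3) (5,4) (6,0) (6,1) (6,2)] -> total=24
Click 2 (6,1) count=0: revealed 0 new [(none)] -> total=24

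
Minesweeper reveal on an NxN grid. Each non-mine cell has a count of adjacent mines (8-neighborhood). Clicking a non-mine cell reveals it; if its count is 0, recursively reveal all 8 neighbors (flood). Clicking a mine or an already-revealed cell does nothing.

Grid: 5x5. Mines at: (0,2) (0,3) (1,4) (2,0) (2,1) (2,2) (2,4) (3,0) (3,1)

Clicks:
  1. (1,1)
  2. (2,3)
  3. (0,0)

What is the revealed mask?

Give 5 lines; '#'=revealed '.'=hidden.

Click 1 (1,1) count=4: revealed 1 new [(1,1)] -> total=1
Click 2 (2,3) count=3: revealed 1 new [(2,3)] -> total=2
Click 3 (0,0) count=0: revealed 3 new [(0,0) (0,1) (1,0)] -> total=5

Answer: ##...
##...
...#.
.....
.....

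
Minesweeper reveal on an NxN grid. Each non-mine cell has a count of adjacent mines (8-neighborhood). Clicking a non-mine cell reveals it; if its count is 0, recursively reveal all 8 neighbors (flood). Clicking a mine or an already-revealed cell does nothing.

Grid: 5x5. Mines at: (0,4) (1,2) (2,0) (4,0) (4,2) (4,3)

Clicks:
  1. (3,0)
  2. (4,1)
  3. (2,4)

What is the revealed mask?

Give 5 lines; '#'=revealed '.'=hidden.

Answer: .....
...##
...##
#..##
.#...

Derivation:
Click 1 (3,0) count=2: revealed 1 new [(3,0)] -> total=1
Click 2 (4,1) count=2: revealed 1 new [(4,1)] -> total=2
Click 3 (2,4) count=0: revealed 6 new [(1,3) (1,4) (2,3) (2,4) (3,3) (3,4)] -> total=8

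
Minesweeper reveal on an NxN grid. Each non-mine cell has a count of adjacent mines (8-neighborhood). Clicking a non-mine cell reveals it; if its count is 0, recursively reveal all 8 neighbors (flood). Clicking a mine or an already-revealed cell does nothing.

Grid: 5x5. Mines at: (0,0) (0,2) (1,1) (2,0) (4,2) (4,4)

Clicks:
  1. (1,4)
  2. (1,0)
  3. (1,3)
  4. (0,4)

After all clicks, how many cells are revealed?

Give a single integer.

Click 1 (1,4) count=0: revealed 11 new [(0,3) (0,4) (1,2) (1,3) (1,4) (2,2) (2,3) (2,4) (3,2) (3,3) (3,4)] -> total=11
Click 2 (1,0) count=3: revealed 1 new [(1,0)] -> total=12
Click 3 (1,3) count=1: revealed 0 new [(none)] -> total=12
Click 4 (0,4) count=0: revealed 0 new [(none)] -> total=12

Answer: 12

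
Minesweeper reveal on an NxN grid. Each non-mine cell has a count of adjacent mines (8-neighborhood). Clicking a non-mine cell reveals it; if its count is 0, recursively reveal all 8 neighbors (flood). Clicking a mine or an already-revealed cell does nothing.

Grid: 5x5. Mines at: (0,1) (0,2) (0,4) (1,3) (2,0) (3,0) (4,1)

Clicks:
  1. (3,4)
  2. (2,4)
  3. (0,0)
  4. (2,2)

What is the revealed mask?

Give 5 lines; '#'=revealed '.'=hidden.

Click 1 (3,4) count=0: revealed 9 new [(2,2) (2,3) (2,4) (3,2) (3,3) (3,4) (4,2) (4,3) (4,4)] -> total=9
Click 2 (2,4) count=1: revealed 0 new [(none)] -> total=9
Click 3 (0,0) count=1: revealed 1 new [(0,0)] -> total=10
Click 4 (2,2) count=1: revealed 0 new [(none)] -> total=10

Answer: #....
.....
..###
..###
..###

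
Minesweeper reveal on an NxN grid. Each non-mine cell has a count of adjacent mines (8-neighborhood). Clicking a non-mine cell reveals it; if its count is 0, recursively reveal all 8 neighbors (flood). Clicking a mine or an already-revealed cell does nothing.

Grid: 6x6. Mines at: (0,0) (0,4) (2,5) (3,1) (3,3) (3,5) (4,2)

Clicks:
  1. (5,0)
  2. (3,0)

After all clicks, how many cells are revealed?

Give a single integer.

Answer: 5

Derivation:
Click 1 (5,0) count=0: revealed 4 new [(4,0) (4,1) (5,0) (5,1)] -> total=4
Click 2 (3,0) count=1: revealed 1 new [(3,0)] -> total=5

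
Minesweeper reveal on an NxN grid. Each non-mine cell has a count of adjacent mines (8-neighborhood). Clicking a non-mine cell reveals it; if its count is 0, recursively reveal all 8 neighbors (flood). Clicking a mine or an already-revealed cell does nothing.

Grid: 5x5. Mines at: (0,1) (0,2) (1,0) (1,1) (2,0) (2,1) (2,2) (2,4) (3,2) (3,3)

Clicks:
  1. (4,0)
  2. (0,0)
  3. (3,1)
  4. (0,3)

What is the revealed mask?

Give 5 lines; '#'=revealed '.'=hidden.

Answer: #..#.
.....
.....
##...
##...

Derivation:
Click 1 (4,0) count=0: revealed 4 new [(3,0) (3,1) (4,0) (4,1)] -> total=4
Click 2 (0,0) count=3: revealed 1 new [(0,0)] -> total=5
Click 3 (3,1) count=4: revealed 0 new [(none)] -> total=5
Click 4 (0,3) count=1: revealed 1 new [(0,3)] -> total=6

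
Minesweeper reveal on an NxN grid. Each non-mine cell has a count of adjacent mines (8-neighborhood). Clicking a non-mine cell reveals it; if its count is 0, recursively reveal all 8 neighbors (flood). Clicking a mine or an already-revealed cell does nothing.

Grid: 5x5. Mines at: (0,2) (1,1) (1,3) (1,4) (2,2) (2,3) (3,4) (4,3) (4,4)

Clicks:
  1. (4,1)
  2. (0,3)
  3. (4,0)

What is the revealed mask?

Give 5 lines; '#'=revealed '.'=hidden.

Click 1 (4,1) count=0: revealed 8 new [(2,0) (2,1) (3,0) (3,1) (3,2) (4,0) (4,1) (4,2)] -> total=8
Click 2 (0,3) count=3: revealed 1 new [(0,3)] -> total=9
Click 3 (4,0) count=0: revealed 0 new [(none)] -> total=9

Answer: ...#.
.....
##...
###..
###..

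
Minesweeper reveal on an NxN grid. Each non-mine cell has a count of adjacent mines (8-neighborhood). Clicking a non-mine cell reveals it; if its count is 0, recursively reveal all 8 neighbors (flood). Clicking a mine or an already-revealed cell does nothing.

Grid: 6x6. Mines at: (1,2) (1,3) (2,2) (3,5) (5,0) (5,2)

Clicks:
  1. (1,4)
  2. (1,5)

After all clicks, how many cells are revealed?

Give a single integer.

Click 1 (1,4) count=1: revealed 1 new [(1,4)] -> total=1
Click 2 (1,5) count=0: revealed 5 new [(0,4) (0,5) (1,5) (2,4) (2,5)] -> total=6

Answer: 6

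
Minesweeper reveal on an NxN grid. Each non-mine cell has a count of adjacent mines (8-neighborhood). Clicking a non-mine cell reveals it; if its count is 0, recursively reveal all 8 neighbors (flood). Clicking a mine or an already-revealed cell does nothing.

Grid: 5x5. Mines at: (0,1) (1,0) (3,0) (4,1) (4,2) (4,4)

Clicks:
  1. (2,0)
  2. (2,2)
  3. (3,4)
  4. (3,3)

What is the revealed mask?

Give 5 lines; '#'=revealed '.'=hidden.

Answer: ..###
.####
#####
.####
.....

Derivation:
Click 1 (2,0) count=2: revealed 1 new [(2,0)] -> total=1
Click 2 (2,2) count=0: revealed 15 new [(0,2) (0,3) (0,4) (1,1) (1,2) (1,3) (1,4) (2,1) (2,2) (2,3) (2,4) (3,1) (3,2) (3,3) (3,4)] -> total=16
Click 3 (3,4) count=1: revealed 0 new [(none)] -> total=16
Click 4 (3,3) count=2: revealed 0 new [(none)] -> total=16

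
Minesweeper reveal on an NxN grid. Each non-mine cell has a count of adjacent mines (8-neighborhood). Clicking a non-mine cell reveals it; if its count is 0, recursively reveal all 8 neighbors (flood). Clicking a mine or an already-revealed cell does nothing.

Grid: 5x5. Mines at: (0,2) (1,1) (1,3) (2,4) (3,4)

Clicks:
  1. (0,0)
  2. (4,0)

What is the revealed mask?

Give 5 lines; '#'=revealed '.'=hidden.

Answer: #....
.....
####.
####.
####.

Derivation:
Click 1 (0,0) count=1: revealed 1 new [(0,0)] -> total=1
Click 2 (4,0) count=0: revealed 12 new [(2,0) (2,1) (2,2) (2,3) (3,0) (3,1) (3,2) (3,3) (4,0) (4,1) (4,2) (4,3)] -> total=13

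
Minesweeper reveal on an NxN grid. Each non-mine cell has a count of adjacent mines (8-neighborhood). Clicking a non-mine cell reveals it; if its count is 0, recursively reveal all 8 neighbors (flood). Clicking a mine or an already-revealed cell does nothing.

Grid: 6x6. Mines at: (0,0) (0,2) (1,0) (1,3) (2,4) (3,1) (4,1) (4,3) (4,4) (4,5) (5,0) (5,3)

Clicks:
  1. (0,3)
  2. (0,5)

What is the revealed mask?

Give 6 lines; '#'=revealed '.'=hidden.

Click 1 (0,3) count=2: revealed 1 new [(0,3)] -> total=1
Click 2 (0,5) count=0: revealed 4 new [(0,4) (0,5) (1,4) (1,5)] -> total=5

Answer: ...###
....##
......
......
......
......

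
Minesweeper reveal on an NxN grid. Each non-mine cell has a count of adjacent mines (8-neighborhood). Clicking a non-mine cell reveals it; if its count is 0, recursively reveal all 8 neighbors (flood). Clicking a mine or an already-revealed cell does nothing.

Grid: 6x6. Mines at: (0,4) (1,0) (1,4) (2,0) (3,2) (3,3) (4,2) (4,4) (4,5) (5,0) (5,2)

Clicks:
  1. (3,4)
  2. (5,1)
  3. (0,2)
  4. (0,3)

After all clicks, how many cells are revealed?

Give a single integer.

Answer: 11

Derivation:
Click 1 (3,4) count=3: revealed 1 new [(3,4)] -> total=1
Click 2 (5,1) count=3: revealed 1 new [(5,1)] -> total=2
Click 3 (0,2) count=0: revealed 9 new [(0,1) (0,2) (0,3) (1,1) (1,2) (1,3) (2,1) (2,2) (2,3)] -> total=11
Click 4 (0,3) count=2: revealed 0 new [(none)] -> total=11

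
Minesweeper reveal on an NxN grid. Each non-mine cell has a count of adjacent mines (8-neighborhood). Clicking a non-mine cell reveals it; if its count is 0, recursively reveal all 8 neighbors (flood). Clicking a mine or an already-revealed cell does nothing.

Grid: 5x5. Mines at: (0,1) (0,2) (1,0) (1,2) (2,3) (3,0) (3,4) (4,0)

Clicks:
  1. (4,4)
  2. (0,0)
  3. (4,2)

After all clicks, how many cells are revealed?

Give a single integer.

Answer: 8

Derivation:
Click 1 (4,4) count=1: revealed 1 new [(4,4)] -> total=1
Click 2 (0,0) count=2: revealed 1 new [(0,0)] -> total=2
Click 3 (4,2) count=0: revealed 6 new [(3,1) (3,2) (3,3) (4,1) (4,2) (4,3)] -> total=8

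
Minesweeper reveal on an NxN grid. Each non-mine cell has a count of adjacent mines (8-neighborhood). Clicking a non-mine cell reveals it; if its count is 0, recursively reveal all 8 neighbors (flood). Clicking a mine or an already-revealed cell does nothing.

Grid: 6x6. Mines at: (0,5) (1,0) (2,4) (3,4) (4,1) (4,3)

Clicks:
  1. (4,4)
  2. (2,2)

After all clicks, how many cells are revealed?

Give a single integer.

Answer: 15

Derivation:
Click 1 (4,4) count=2: revealed 1 new [(4,4)] -> total=1
Click 2 (2,2) count=0: revealed 14 new [(0,1) (0,2) (0,3) (0,4) (1,1) (1,2) (1,3) (1,4) (2,1) (2,2) (2,3) (3,1) (3,2) (3,3)] -> total=15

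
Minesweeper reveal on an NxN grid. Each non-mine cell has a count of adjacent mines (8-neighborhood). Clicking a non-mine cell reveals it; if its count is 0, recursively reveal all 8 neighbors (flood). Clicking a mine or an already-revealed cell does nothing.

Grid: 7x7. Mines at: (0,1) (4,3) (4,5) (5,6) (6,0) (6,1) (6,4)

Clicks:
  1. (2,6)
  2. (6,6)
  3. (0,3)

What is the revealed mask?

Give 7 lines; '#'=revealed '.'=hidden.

Answer: ..#####
#######
#######
#######
###....
###....
......#

Derivation:
Click 1 (2,6) count=0: revealed 32 new [(0,2) (0,3) (0,4) (0,5) (0,6) (1,0) (1,1) (1,2) (1,3) (1,4) (1,5) (1,6) (2,0) (2,1) (2,2) (2,3) (2,4) (2,5) (2,6) (3,0) (3,1) (3,2) (3,3) (3,4) (3,5) (3,6) (4,0) (4,1) (4,2) (5,0) (5,1) (5,2)] -> total=32
Click 2 (6,6) count=1: revealed 1 new [(6,6)] -> total=33
Click 3 (0,3) count=0: revealed 0 new [(none)] -> total=33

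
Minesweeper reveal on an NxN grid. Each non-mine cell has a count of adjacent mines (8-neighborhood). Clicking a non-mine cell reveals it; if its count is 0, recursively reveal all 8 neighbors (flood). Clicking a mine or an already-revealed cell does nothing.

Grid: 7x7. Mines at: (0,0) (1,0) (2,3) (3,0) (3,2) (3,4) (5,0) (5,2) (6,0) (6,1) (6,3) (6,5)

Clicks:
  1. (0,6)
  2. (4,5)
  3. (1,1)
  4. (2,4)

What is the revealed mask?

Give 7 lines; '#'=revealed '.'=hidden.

Click 1 (0,6) count=0: revealed 21 new [(0,1) (0,2) (0,3) (0,4) (0,5) (0,6) (1,1) (1,2) (1,3) (1,4) (1,5) (1,6) (2,4) (2,5) (2,6) (3,5) (3,6) (4,5) (4,6) (5,5) (5,6)] -> total=21
Click 2 (4,5) count=1: revealed 0 new [(none)] -> total=21
Click 3 (1,1) count=2: revealed 0 new [(none)] -> total=21
Click 4 (2,4) count=2: revealed 0 new [(none)] -> total=21

Answer: .######
.######
....###
.....##
.....##
.....##
.......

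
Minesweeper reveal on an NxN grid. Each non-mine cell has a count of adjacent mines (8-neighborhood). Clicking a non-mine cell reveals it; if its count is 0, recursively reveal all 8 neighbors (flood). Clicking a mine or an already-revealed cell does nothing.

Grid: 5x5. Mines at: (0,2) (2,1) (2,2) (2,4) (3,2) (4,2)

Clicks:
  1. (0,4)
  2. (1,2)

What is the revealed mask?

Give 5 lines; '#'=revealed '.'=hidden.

Click 1 (0,4) count=0: revealed 4 new [(0,3) (0,4) (1,3) (1,4)] -> total=4
Click 2 (1,2) count=3: revealed 1 new [(1,2)] -> total=5

Answer: ...##
..###
.....
.....
.....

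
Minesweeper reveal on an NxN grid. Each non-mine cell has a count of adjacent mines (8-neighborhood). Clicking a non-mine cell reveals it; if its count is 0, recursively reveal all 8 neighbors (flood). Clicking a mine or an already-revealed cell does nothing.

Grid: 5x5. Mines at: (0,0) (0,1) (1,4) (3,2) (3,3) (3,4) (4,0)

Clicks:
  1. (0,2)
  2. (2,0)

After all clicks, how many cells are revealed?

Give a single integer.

Click 1 (0,2) count=1: revealed 1 new [(0,2)] -> total=1
Click 2 (2,0) count=0: revealed 6 new [(1,0) (1,1) (2,0) (2,1) (3,0) (3,1)] -> total=7

Answer: 7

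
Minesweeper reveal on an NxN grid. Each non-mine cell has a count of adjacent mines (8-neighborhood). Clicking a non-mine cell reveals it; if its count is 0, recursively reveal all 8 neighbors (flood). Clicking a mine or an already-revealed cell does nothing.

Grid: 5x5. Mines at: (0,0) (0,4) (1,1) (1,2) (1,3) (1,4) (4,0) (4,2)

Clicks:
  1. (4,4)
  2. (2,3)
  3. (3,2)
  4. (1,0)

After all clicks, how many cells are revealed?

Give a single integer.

Answer: 8

Derivation:
Click 1 (4,4) count=0: revealed 6 new [(2,3) (2,4) (3,3) (3,4) (4,3) (4,4)] -> total=6
Click 2 (2,3) count=3: revealed 0 new [(none)] -> total=6
Click 3 (3,2) count=1: revealed 1 new [(3,2)] -> total=7
Click 4 (1,0) count=2: revealed 1 new [(1,0)] -> total=8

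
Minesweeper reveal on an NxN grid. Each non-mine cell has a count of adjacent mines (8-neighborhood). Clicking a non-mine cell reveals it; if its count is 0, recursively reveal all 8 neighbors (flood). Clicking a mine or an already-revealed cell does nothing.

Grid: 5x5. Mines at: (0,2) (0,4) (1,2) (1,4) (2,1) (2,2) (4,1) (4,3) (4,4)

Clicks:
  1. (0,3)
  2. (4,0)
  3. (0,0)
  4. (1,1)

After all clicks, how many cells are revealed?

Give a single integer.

Click 1 (0,3) count=4: revealed 1 new [(0,3)] -> total=1
Click 2 (4,0) count=1: revealed 1 new [(4,0)] -> total=2
Click 3 (0,0) count=0: revealed 4 new [(0,0) (0,1) (1,0) (1,1)] -> total=6
Click 4 (1,1) count=4: revealed 0 new [(none)] -> total=6

Answer: 6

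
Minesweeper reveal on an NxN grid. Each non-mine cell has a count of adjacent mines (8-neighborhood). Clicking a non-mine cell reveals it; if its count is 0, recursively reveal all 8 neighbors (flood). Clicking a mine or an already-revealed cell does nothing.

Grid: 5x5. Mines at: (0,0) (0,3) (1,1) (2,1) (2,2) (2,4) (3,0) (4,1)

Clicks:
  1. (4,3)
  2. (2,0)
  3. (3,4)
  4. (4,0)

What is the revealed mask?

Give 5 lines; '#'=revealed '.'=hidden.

Answer: .....
.....
#....
..###
#.###

Derivation:
Click 1 (4,3) count=0: revealed 6 new [(3,2) (3,3) (3,4) (4,2) (4,3) (4,4)] -> total=6
Click 2 (2,0) count=3: revealed 1 new [(2,0)] -> total=7
Click 3 (3,4) count=1: revealed 0 new [(none)] -> total=7
Click 4 (4,0) count=2: revealed 1 new [(4,0)] -> total=8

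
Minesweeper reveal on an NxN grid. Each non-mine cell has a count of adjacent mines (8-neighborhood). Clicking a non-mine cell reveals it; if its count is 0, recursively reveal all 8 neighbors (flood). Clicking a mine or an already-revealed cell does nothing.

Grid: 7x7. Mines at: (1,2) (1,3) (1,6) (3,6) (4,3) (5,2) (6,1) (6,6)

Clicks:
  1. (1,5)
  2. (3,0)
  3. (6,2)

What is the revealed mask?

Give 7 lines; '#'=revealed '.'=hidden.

Answer: ##.....
##...#.
###....
###....
###....
##.....
..#....

Derivation:
Click 1 (1,5) count=1: revealed 1 new [(1,5)] -> total=1
Click 2 (3,0) count=0: revealed 15 new [(0,0) (0,1) (1,0) (1,1) (2,0) (2,1) (2,2) (3,0) (3,1) (3,2) (4,0) (4,1) (4,2) (5,0) (5,1)] -> total=16
Click 3 (6,2) count=2: revealed 1 new [(6,2)] -> total=17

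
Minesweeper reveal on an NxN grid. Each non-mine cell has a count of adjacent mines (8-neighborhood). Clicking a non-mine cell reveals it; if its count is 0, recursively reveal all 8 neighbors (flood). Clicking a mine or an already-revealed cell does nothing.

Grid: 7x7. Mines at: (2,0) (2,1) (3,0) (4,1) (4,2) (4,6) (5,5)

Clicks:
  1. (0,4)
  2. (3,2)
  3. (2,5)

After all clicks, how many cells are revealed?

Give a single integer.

Click 1 (0,4) count=0: revealed 27 new [(0,0) (0,1) (0,2) (0,3) (0,4) (0,5) (0,6) (1,0) (1,1) (1,2) (1,3) (1,4) (1,5) (1,6) (2,2) (2,3) (2,4) (2,5) (2,6) (3,2) (3,3) (3,4) (3,5) (3,6) (4,3) (4,4) (4,5)] -> total=27
Click 2 (3,2) count=3: revealed 0 new [(none)] -> total=27
Click 3 (2,5) count=0: revealed 0 new [(none)] -> total=27

Answer: 27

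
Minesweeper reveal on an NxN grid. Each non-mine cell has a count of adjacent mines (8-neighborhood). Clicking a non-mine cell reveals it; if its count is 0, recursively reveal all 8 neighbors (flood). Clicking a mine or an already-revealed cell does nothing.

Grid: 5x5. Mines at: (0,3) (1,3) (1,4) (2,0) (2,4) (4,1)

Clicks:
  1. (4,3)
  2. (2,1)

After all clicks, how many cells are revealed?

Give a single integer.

Click 1 (4,3) count=0: revealed 6 new [(3,2) (3,3) (3,4) (4,2) (4,3) (4,4)] -> total=6
Click 2 (2,1) count=1: revealed 1 new [(2,1)] -> total=7

Answer: 7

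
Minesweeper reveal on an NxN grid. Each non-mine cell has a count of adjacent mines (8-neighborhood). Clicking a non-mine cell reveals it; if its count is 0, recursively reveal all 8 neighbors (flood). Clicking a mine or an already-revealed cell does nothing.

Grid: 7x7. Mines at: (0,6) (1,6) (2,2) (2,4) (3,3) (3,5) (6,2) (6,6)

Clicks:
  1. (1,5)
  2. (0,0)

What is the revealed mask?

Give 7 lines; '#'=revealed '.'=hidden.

Answer: ######.
######.
##.....
###....
###....
###....
##.....

Derivation:
Click 1 (1,5) count=3: revealed 1 new [(1,5)] -> total=1
Click 2 (0,0) count=0: revealed 24 new [(0,0) (0,1) (0,2) (0,3) (0,4) (0,5) (1,0) (1,1) (1,2) (1,3) (1,4) (2,0) (2,1) (3,0) (3,1) (3,2) (4,0) (4,1) (4,2) (5,0) (5,1) (5,2) (6,0) (6,1)] -> total=25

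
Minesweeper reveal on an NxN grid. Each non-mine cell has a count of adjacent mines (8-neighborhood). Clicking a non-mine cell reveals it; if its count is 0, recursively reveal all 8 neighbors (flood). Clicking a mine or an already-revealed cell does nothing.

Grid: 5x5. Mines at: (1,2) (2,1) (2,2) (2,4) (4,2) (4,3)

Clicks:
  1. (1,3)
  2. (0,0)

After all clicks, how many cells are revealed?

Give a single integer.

Click 1 (1,3) count=3: revealed 1 new [(1,3)] -> total=1
Click 2 (0,0) count=0: revealed 4 new [(0,0) (0,1) (1,0) (1,1)] -> total=5

Answer: 5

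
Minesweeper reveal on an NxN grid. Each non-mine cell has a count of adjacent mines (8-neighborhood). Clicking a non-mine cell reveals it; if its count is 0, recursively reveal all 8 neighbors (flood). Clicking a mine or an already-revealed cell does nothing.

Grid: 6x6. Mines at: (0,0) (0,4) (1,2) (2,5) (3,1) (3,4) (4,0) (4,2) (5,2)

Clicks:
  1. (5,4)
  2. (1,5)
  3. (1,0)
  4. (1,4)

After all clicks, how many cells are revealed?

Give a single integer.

Answer: 9

Derivation:
Click 1 (5,4) count=0: revealed 6 new [(4,3) (4,4) (4,5) (5,3) (5,4) (5,5)] -> total=6
Click 2 (1,5) count=2: revealed 1 new [(1,5)] -> total=7
Click 3 (1,0) count=1: revealed 1 new [(1,0)] -> total=8
Click 4 (1,4) count=2: revealed 1 new [(1,4)] -> total=9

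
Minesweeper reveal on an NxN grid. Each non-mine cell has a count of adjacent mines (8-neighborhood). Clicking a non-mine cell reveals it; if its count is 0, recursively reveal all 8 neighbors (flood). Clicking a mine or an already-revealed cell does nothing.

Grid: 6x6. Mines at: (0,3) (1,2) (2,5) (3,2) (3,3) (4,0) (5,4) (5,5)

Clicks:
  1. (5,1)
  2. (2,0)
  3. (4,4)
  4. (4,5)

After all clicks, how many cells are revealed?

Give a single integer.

Answer: 11

Derivation:
Click 1 (5,1) count=1: revealed 1 new [(5,1)] -> total=1
Click 2 (2,0) count=0: revealed 8 new [(0,0) (0,1) (1,0) (1,1) (2,0) (2,1) (3,0) (3,1)] -> total=9
Click 3 (4,4) count=3: revealed 1 new [(4,4)] -> total=10
Click 4 (4,5) count=2: revealed 1 new [(4,5)] -> total=11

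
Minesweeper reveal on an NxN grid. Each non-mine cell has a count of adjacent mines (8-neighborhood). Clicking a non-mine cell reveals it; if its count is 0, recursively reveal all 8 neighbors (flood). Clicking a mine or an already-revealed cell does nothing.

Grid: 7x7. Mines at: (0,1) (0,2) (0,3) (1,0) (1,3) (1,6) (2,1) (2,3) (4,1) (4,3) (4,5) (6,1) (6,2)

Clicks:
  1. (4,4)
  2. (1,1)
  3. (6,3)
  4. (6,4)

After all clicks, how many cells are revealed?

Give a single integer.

Answer: 10

Derivation:
Click 1 (4,4) count=2: revealed 1 new [(4,4)] -> total=1
Click 2 (1,1) count=4: revealed 1 new [(1,1)] -> total=2
Click 3 (6,3) count=1: revealed 1 new [(6,3)] -> total=3
Click 4 (6,4) count=0: revealed 7 new [(5,3) (5,4) (5,5) (5,6) (6,4) (6,5) (6,6)] -> total=10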